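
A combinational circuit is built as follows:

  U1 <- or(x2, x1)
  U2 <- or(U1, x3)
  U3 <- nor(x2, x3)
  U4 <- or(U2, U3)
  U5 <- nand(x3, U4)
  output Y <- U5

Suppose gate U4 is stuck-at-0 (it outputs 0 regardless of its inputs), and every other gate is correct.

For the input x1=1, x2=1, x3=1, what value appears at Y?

1

Propagate with U4 forced: U1=1, U2=1, U3=0, U4=0 [stuck-at-0], U5=1.
So Y = 1. (Without the fault it would be 0.)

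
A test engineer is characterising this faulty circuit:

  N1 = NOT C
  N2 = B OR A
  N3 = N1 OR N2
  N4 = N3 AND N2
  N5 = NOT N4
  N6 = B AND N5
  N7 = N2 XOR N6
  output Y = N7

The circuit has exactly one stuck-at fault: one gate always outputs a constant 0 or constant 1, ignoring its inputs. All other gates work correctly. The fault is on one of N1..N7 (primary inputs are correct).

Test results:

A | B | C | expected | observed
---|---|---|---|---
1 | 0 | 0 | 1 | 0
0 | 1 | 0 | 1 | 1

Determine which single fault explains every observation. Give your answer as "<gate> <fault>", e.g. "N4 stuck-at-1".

N2 stuck-at-0

Fault-free values for test 1 (A=1, B=0, C=0): N1=1, N2=1, N3=1, N4=1, N5=0, N6=0, N7=1, giving Y=1. Observed 0.
Test 1: faults giving observed 0 are {N2 stuck-at-0, N6 stuck-at-1, N7 stuck-at-0}.
Test 2 (A=0, B=1, C=0): fault-free N1=1, N2=1, N3=1, N4=1, N5=0, N6=0, N7=1 → 1; observed 1. Eliminates N6 stuck-at-1, N7 stuck-at-0.
Only N2 stuck-at-0 is consistent with every test.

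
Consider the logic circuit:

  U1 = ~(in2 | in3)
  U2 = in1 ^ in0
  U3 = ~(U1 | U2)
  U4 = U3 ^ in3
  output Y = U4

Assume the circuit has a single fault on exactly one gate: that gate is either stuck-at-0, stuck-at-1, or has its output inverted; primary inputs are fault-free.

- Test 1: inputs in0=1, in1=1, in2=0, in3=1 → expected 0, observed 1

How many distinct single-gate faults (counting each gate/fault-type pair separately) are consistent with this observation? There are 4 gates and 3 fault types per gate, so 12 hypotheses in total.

8

Fault-free: U1=0, U2=0, U3=1, U4=0 → 0. Observed 1.
  U1 stuck-at-0: output 0 ✗
  U1 stuck-at-1: output 1 ✓
  U1 inverted output: output 1 ✓
  U2 stuck-at-0: output 0 ✗
  U2 stuck-at-1: output 1 ✓
  U2 inverted output: output 1 ✓
  U3 stuck-at-0: output 1 ✓
  U3 stuck-at-1: output 0 ✗
  U3 inverted output: output 1 ✓
  U4 stuck-at-0: output 0 ✗
  U4 stuck-at-1: output 1 ✓
  U4 inverted output: output 1 ✓
Consistent faults: {U1 stuck-at-1, U1 inverted output, U2 stuck-at-1, U2 inverted output, U3 stuck-at-0, U3 inverted output, U4 stuck-at-1, U4 inverted output} — 8 in all.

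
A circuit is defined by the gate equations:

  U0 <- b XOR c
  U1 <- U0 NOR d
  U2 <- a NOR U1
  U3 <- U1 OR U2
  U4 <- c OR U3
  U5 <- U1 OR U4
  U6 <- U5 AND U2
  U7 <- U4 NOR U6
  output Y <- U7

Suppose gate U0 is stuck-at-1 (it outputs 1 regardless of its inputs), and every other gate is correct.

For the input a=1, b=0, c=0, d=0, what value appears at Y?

Propagate with U0 forced: U0=1 [stuck-at-1], U1=0, U2=0, U3=0, U4=0, U5=0, U6=0, U7=1.
So Y = 1. (Without the fault it would be 0.)

1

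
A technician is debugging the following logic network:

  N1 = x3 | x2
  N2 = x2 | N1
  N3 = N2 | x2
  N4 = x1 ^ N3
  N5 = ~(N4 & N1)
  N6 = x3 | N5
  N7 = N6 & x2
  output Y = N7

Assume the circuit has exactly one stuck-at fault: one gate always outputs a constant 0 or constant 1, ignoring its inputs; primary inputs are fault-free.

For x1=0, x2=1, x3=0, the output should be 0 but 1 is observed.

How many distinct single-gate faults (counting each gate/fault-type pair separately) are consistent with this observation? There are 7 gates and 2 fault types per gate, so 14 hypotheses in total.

6

Fault-free: N1=1, N2=1, N3=1, N4=1, N5=0, N6=0, N7=0 → 0. Observed 1.
  N1 stuck-at-0: output 1 ✓
  N1 stuck-at-1: output 0 ✗
  N2 stuck-at-0: output 0 ✗
  N2 stuck-at-1: output 0 ✗
  N3 stuck-at-0: output 1 ✓
  N3 stuck-at-1: output 0 ✗
  N4 stuck-at-0: output 1 ✓
  N4 stuck-at-1: output 0 ✗
  N5 stuck-at-0: output 0 ✗
  N5 stuck-at-1: output 1 ✓
  N6 stuck-at-0: output 0 ✗
  N6 stuck-at-1: output 1 ✓
  N7 stuck-at-0: output 0 ✗
  N7 stuck-at-1: output 1 ✓
Consistent faults: {N1 stuck-at-0, N3 stuck-at-0, N4 stuck-at-0, N5 stuck-at-1, N6 stuck-at-1, N7 stuck-at-1} — 6 in all.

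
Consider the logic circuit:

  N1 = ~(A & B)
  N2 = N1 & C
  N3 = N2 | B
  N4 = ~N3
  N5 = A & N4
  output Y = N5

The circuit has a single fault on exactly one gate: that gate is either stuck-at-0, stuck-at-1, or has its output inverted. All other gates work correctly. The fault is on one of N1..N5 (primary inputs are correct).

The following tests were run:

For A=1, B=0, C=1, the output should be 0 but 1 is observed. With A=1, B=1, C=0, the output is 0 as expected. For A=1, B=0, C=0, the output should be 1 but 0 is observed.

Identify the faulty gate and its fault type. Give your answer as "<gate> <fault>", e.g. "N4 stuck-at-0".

N2 inverted output

Fault-free values for test 1 (A=1, B=0, C=1): N1=1, N2=1, N3=1, N4=0, N5=0, giving Y=0. Observed 1.
Test 1: faults giving observed 1 are {N1 stuck-at-0, N1 inverted output, N2 stuck-at-0, N2 inverted output, N3 stuck-at-0, N3 inverted output, N4 stuck-at-1, N4 inverted output, N5 stuck-at-1, N5 inverted output}.
Test 2 (A=1, B=1, C=0): fault-free N1=0, N2=0, N3=1, N4=0, N5=0 → 0; observed 0. Eliminates N3 stuck-at-0, N3 inverted output, N4 stuck-at-1, N4 inverted output, N5 stuck-at-1, N5 inverted output.
Test 3 (A=1, B=0, C=0): fault-free N1=1, N2=0, N3=0, N4=1, N5=1 → 1; observed 0. Eliminates N1 stuck-at-0, N1 inverted output, N2 stuck-at-0.
Only N2 inverted output is consistent with every test.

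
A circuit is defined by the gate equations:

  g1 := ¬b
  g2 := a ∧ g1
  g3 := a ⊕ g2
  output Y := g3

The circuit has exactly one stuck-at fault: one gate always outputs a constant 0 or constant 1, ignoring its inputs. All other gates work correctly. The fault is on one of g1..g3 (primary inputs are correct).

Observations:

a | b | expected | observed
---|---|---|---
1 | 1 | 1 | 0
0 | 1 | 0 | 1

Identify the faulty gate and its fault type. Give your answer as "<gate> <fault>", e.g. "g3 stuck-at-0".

g2 stuck-at-1

Fault-free values for test 1 (a=1, b=1): g1=0, g2=0, g3=1, giving Y=1. Observed 0.
Test 1: faults giving observed 0 are {g1 stuck-at-1, g2 stuck-at-1, g3 stuck-at-0}.
Test 2 (a=0, b=1): fault-free g1=0, g2=0, g3=0 → 0; observed 1. Eliminates g1 stuck-at-1, g3 stuck-at-0.
Only g2 stuck-at-1 is consistent with every test.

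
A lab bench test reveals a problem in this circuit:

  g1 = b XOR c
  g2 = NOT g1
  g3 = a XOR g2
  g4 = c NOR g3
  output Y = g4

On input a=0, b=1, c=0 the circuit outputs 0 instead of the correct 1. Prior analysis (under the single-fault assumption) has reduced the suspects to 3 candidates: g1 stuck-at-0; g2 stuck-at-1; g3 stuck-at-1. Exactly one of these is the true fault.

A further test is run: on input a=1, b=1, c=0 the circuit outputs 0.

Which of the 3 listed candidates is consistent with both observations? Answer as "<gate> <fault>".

g3 stuck-at-1

Evaluate each candidate on input a=1, b=1, c=0:
  g1 stuck-at-0: g1=0 [stuck-at-0], g2=1, g3=0, g4=1 → 1 — eliminated
  g2 stuck-at-1: g1=1, g2=1 [stuck-at-1], g3=0, g4=1 → 1 — eliminated
  g3 stuck-at-1: g1=1, g2=0, g3=1 [stuck-at-1], g4=0 → 0 — matches
Only g3 stuck-at-1 reproduces the observed 0.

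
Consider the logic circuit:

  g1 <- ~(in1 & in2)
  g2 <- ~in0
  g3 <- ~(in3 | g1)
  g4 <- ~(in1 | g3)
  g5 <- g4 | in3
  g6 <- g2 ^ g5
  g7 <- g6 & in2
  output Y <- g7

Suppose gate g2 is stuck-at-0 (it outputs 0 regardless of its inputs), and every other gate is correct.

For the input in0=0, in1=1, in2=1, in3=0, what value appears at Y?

0

Propagate with g2 forced: g1=0, g2=0 [stuck-at-0], g3=1, g4=0, g5=0, g6=0, g7=0.
So Y = 0. (Without the fault it would be 1.)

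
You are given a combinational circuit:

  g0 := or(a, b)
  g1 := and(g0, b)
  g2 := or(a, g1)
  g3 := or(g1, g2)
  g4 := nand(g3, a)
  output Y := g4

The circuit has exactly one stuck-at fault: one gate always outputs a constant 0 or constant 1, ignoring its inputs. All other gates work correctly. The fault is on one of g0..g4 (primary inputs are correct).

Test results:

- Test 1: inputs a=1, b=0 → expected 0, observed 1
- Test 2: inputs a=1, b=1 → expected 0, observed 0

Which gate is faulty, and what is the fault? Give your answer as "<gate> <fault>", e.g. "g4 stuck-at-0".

Fault-free values for test 1 (a=1, b=0): g0=1, g1=0, g2=1, g3=1, g4=0, giving Y=0. Observed 1.
Test 1: faults giving observed 1 are {g2 stuck-at-0, g3 stuck-at-0, g4 stuck-at-1}.
Test 2 (a=1, b=1): fault-free g0=1, g1=1, g2=1, g3=1, g4=0 → 0; observed 0. Eliminates g3 stuck-at-0, g4 stuck-at-1.
Only g2 stuck-at-0 is consistent with every test.

g2 stuck-at-0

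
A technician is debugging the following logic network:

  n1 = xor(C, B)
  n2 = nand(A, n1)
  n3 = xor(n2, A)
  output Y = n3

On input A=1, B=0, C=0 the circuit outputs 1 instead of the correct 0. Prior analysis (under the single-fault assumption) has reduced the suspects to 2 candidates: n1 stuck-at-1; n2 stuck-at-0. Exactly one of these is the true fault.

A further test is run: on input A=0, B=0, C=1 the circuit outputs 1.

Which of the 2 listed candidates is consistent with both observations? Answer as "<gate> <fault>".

n1 stuck-at-1

Evaluate each candidate on input A=0, B=0, C=1:
  n1 stuck-at-1: n1=1 [stuck-at-1], n2=1, n3=1 → 1 — matches
  n2 stuck-at-0: n1=1, n2=0 [stuck-at-0], n3=0 → 0 — eliminated
Only n1 stuck-at-1 reproduces the observed 1.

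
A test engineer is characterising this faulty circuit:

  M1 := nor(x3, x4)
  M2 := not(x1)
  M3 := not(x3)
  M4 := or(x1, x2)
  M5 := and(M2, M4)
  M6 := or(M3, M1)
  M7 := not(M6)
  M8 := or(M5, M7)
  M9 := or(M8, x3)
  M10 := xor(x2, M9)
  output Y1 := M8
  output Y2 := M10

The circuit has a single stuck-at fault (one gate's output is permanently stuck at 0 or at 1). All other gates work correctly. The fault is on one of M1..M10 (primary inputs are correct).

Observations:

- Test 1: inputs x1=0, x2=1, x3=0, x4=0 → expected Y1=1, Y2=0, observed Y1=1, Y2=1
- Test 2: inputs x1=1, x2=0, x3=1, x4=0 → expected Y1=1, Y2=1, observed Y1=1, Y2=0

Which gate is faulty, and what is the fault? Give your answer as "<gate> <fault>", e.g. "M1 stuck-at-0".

M9 stuck-at-0

Fault-free values for test 1 (x1=0, x2=1, x3=0, x4=0): M1=1, M2=1, M3=1, M4=1, M5=1, M6=1, M7=0, M8=1, M9=1, M10=0, giving Y1=1, Y2=0. Observed Y1=1, Y2=1.
Test 1: faults giving observed Y1=1, Y2=1 are {M9 stuck-at-0, M10 stuck-at-1}.
Test 2 (x1=1, x2=0, x3=1, x4=0): fault-free M1=0, M2=0, M3=0, M4=1, M5=0, M6=0, M7=1, M8=1, M9=1, M10=1 → Y1=1, Y2=1; observed Y1=1, Y2=0. Eliminates M10 stuck-at-1.
Only M9 stuck-at-0 is consistent with every test.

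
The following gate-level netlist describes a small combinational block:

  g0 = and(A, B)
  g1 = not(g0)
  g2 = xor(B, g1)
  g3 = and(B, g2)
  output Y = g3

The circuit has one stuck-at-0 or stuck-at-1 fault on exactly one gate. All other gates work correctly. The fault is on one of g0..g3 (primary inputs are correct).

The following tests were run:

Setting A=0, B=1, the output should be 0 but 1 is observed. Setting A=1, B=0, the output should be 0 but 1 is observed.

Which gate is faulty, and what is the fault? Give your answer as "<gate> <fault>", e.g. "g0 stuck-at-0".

g3 stuck-at-1

Fault-free values for test 1 (A=0, B=1): g0=0, g1=1, g2=0, g3=0, giving Y=0. Observed 1.
Test 1: faults giving observed 1 are {g0 stuck-at-1, g1 stuck-at-0, g2 stuck-at-1, g3 stuck-at-1}.
Test 2 (A=1, B=0): fault-free g0=0, g1=1, g2=1, g3=0 → 0; observed 1. Eliminates g0 stuck-at-1, g1 stuck-at-0, g2 stuck-at-1.
Only g3 stuck-at-1 is consistent with every test.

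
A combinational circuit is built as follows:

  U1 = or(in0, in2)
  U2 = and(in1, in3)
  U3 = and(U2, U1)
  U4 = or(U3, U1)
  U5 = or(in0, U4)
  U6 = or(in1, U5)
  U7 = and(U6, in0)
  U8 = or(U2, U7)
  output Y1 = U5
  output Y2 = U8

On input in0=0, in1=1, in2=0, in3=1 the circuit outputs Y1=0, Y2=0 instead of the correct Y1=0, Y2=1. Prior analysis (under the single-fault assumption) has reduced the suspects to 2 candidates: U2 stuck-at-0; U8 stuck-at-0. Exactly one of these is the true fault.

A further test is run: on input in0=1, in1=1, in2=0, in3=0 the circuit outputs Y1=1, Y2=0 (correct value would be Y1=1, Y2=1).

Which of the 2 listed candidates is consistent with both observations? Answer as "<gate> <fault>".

Evaluate each candidate on input in0=1, in1=1, in2=0, in3=0:
  U2 stuck-at-0: U1=1, U2=0 [stuck-at-0], U3=0, U4=1, U5=1, U6=1, U7=1, U8=1 → Y1=1, Y2=1 — eliminated
  U8 stuck-at-0: U1=1, U2=0, U3=0, U4=1, U5=1, U6=1, U7=1, U8=0 [stuck-at-0] → Y1=1, Y2=0 — matches
Only U8 stuck-at-0 reproduces the observed Y1=1, Y2=0.

U8 stuck-at-0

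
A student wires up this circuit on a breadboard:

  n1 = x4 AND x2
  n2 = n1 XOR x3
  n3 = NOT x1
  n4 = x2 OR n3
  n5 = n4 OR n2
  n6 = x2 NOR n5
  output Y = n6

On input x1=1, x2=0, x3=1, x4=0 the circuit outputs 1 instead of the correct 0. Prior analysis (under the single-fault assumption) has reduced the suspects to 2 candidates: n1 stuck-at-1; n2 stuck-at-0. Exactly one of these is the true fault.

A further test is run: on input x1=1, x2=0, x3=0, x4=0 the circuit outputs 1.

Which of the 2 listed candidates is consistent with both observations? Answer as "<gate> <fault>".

Evaluate each candidate on input x1=1, x2=0, x3=0, x4=0:
  n1 stuck-at-1: n1=1 [stuck-at-1], n2=1, n3=0, n4=0, n5=1, n6=0 → 0 — eliminated
  n2 stuck-at-0: n1=0, n2=0 [stuck-at-0], n3=0, n4=0, n5=0, n6=1 → 1 — matches
Only n2 stuck-at-0 reproduces the observed 1.

n2 stuck-at-0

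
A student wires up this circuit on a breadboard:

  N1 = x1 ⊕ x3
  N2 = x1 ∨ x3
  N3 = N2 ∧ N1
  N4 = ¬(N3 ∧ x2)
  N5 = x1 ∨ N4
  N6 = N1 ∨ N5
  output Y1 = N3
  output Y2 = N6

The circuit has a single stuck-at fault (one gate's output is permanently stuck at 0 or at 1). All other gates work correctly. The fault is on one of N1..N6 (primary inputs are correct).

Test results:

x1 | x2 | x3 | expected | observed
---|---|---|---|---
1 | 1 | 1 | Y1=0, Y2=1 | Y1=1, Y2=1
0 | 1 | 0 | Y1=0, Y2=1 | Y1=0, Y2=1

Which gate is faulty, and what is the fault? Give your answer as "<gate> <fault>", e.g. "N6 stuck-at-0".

N1 stuck-at-1

Fault-free values for test 1 (x1=1, x2=1, x3=1): N1=0, N2=1, N3=0, N4=1, N5=1, N6=1, giving Y1=0, Y2=1. Observed Y1=1, Y2=1.
Test 1: faults giving observed Y1=1, Y2=1 are {N1 stuck-at-1, N3 stuck-at-1}.
Test 2 (x1=0, x2=1, x3=0): fault-free N1=0, N2=0, N3=0, N4=1, N5=1, N6=1 → Y1=0, Y2=1; observed Y1=0, Y2=1. Eliminates N3 stuck-at-1.
Only N1 stuck-at-1 is consistent with every test.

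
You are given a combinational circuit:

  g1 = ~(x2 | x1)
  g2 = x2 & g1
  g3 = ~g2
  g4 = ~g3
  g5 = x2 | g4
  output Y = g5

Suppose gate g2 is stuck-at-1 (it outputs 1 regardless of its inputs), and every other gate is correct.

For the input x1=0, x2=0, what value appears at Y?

Propagate with g2 forced: g1=1, g2=1 [stuck-at-1], g3=0, g4=1, g5=1.
So Y = 1. (Without the fault it would be 0.)

1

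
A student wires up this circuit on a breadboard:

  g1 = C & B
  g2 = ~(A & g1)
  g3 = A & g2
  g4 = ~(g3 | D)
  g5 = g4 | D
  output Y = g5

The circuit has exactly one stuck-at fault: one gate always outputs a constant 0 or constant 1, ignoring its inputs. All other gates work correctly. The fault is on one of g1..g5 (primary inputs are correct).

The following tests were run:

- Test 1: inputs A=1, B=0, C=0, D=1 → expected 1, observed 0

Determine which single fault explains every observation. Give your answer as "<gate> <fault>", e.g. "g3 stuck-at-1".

g5 stuck-at-0

Fault-free values for test 1 (A=1, B=0, C=0, D=1): g1=0, g2=1, g3=1, g4=0, g5=1, giving Y=1. Observed 0.
Test 1: faults giving observed 0 are {g5 stuck-at-0}.
Only g5 stuck-at-0 is consistent with every test.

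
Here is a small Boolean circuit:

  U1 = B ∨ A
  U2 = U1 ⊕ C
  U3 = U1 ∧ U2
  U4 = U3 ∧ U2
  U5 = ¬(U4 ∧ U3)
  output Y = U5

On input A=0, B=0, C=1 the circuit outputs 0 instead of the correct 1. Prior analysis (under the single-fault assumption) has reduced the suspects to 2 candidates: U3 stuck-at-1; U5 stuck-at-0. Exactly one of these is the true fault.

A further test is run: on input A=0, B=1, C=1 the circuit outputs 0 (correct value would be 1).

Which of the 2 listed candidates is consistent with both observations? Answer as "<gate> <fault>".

Evaluate each candidate on input A=0, B=1, C=1:
  U3 stuck-at-1: U1=1, U2=0, U3=1 [stuck-at-1], U4=0, U5=1 → 1 — eliminated
  U5 stuck-at-0: U1=1, U2=0, U3=0, U4=0, U5=0 [stuck-at-0] → 0 — matches
Only U5 stuck-at-0 reproduces the observed 0.

U5 stuck-at-0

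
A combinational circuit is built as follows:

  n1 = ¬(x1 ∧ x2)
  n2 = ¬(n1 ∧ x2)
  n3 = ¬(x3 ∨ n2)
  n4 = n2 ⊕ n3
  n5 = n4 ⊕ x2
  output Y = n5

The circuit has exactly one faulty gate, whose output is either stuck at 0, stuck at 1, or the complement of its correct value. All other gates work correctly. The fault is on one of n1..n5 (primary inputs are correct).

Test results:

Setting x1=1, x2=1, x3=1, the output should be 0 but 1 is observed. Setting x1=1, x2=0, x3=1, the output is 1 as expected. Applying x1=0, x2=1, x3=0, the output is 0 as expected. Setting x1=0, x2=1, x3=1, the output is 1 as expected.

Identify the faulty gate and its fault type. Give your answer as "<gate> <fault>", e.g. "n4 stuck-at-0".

n1 stuck-at-1

Fault-free values for test 1 (x1=1, x2=1, x3=1): n1=0, n2=1, n3=0, n4=1, n5=0, giving Y=0. Observed 1.
Test 1: faults giving observed 1 are {n1 stuck-at-1, n1 inverted output, n2 stuck-at-0, n2 inverted output, n3 stuck-at-1, n3 inverted output, n4 stuck-at-0, n4 inverted output, n5 stuck-at-1, n5 inverted output}.
Test 2 (x1=1, x2=0, x3=1): fault-free n1=1, n2=1, n3=0, n4=1, n5=1 → 1; observed 1. Eliminates n2 stuck-at-0, n2 inverted output, n3 stuck-at-1, n3 inverted output, n4 stuck-at-0, n4 inverted output, n5 inverted output.
Test 3 (x1=0, x2=1, x3=0): fault-free n1=1, n2=0, n3=1, n4=1, n5=0 → 0; observed 0. Eliminates n5 stuck-at-1.
Test 4 (x1=0, x2=1, x3=1): fault-free n1=1, n2=0, n3=0, n4=0, n5=1 → 1; observed 1. Eliminates n1 inverted output.
Only n1 stuck-at-1 is consistent with every test.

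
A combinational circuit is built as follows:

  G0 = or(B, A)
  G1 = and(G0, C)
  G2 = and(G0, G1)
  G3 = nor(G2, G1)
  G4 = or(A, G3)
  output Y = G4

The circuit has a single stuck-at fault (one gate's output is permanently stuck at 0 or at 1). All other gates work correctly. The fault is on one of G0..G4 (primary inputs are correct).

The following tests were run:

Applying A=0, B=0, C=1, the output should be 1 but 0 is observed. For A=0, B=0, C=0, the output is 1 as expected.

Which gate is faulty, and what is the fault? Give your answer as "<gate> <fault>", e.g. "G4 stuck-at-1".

G0 stuck-at-1

Fault-free values for test 1 (A=0, B=0, C=1): G0=0, G1=0, G2=0, G3=1, G4=1, giving Y=1. Observed 0.
Test 1: faults giving observed 0 are {G0 stuck-at-1, G1 stuck-at-1, G2 stuck-at-1, G3 stuck-at-0, G4 stuck-at-0}.
Test 2 (A=0, B=0, C=0): fault-free G0=0, G1=0, G2=0, G3=1, G4=1 → 1; observed 1. Eliminates G1 stuck-at-1, G2 stuck-at-1, G3 stuck-at-0, G4 stuck-at-0.
Only G0 stuck-at-1 is consistent with every test.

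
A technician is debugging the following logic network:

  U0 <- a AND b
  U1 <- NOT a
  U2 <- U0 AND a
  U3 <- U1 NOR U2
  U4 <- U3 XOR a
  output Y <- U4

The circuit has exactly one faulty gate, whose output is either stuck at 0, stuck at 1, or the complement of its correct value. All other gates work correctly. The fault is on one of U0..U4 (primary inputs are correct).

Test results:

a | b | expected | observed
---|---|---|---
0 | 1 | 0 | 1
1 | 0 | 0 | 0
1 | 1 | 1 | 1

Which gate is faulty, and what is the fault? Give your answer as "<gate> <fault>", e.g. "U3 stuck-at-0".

Fault-free values for test 1 (a=0, b=1): U0=0, U1=1, U2=0, U3=0, U4=0, giving Y=0. Observed 1.
Test 1: faults giving observed 1 are {U1 stuck-at-0, U1 inverted output, U3 stuck-at-1, U3 inverted output, U4 stuck-at-1, U4 inverted output}.
Test 2 (a=1, b=0): fault-free U0=0, U1=0, U2=0, U3=1, U4=0 → 0; observed 0. Eliminates U1 inverted output, U3 inverted output, U4 stuck-at-1, U4 inverted output.
Test 3 (a=1, b=1): fault-free U0=1, U1=0, U2=1, U3=0, U4=1 → 1; observed 1. Eliminates U3 stuck-at-1.
Only U1 stuck-at-0 is consistent with every test.

U1 stuck-at-0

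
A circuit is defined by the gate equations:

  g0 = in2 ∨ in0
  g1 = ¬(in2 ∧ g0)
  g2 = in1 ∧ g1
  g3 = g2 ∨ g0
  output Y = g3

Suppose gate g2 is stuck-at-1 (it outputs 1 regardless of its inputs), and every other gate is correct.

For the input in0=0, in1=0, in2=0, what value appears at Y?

Propagate with g2 forced: g0=0, g1=1, g2=1 [stuck-at-1], g3=1.
So Y = 1. (Without the fault it would be 0.)

1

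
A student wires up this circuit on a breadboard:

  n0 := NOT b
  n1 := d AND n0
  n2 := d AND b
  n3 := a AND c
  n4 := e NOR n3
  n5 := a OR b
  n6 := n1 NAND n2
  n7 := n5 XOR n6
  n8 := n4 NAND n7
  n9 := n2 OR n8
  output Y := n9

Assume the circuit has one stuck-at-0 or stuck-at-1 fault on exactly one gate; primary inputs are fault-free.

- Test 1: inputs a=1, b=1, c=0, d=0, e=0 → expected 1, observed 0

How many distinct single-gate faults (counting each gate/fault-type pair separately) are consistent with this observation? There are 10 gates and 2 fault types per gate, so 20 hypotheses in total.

Fault-free: n0=0, n1=0, n2=0, n3=0, n4=1, n5=1, n6=1, n7=0, n8=1, n9=1 → 1. Observed 0.
  n0: none of the 2 fault types match ✗
  n1: none of the 2 fault types match ✗
  n2: none of the 2 fault types match ✗
  n3: none of the 2 fault types match ✗
  n4: none of the 2 fault types match ✗
  n5: stuck-at-0 ✓; others ✗
  n6: stuck-at-0 ✓; others ✗
  n7: stuck-at-1 ✓; others ✗
  n8: stuck-at-0 ✓; others ✗
  n9: stuck-at-0 ✓; others ✗
Consistent faults: {n5 stuck-at-0, n6 stuck-at-0, n7 stuck-at-1, n8 stuck-at-0, n9 stuck-at-0} — 5 in all.

5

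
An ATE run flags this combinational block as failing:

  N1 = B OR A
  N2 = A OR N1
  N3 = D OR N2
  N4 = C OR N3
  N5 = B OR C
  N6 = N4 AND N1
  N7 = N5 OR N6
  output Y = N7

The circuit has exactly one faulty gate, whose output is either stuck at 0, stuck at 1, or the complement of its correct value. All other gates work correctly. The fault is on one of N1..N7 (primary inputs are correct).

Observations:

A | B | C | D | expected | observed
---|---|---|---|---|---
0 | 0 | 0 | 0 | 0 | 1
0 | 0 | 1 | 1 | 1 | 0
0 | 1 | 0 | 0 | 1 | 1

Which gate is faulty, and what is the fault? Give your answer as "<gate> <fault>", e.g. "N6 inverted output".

N5 inverted output

Fault-free values for test 1 (A=0, B=0, C=0, D=0): N1=0, N2=0, N3=0, N4=0, N5=0, N6=0, N7=0, giving Y=0. Observed 1.
Test 1: faults giving observed 1 are {N1 stuck-at-1, N1 inverted output, N5 stuck-at-1, N5 inverted output, N6 stuck-at-1, N6 inverted output, N7 stuck-at-1, N7 inverted output}.
Test 2 (A=0, B=0, C=1, D=1): fault-free N1=0, N2=0, N3=1, N4=1, N5=1, N6=0, N7=1 → 1; observed 0. Eliminates N1 stuck-at-1, N1 inverted output, N5 stuck-at-1, N6 stuck-at-1, N6 inverted output, N7 stuck-at-1.
Test 3 (A=0, B=1, C=0, D=0): fault-free N1=1, N2=1, N3=1, N4=1, N5=1, N6=1, N7=1 → 1; observed 1. Eliminates N7 inverted output.
Only N5 inverted output is consistent with every test.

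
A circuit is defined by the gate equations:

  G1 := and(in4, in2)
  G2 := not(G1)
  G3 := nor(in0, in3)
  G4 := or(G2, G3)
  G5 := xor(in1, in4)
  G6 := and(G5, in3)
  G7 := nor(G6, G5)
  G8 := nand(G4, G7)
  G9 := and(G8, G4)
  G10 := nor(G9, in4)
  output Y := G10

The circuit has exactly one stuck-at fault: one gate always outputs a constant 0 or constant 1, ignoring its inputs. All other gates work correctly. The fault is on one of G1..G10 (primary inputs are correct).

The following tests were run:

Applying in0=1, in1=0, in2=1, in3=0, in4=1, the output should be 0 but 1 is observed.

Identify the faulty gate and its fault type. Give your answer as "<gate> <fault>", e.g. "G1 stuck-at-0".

G10 stuck-at-1

Fault-free values for test 1 (in0=1, in1=0, in2=1, in3=0, in4=1): G1=1, G2=0, G3=0, G4=0, G5=1, G6=0, G7=0, G8=1, G9=0, G10=0, giving Y=0. Observed 1.
Test 1: faults giving observed 1 are {G10 stuck-at-1}.
Only G10 stuck-at-1 is consistent with every test.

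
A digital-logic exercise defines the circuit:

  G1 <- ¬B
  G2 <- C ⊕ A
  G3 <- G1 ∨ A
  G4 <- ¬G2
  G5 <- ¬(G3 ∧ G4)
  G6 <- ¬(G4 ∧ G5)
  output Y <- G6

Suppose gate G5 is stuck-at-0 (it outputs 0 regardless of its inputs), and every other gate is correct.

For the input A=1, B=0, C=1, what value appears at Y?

Propagate with G5 forced: G1=1, G2=0, G3=1, G4=1, G5=0 [stuck-at-0], G6=1.
So Y = 1. (Same as the fault-free value — the fault is masked on this input.)

1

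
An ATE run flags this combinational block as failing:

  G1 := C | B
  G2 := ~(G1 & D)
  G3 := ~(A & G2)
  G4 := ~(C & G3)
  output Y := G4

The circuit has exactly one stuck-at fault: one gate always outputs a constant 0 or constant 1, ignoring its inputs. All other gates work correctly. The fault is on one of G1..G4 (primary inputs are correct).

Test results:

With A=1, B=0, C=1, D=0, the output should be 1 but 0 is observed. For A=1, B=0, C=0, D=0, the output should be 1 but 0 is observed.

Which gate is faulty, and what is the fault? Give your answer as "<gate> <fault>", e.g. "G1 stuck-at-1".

G4 stuck-at-0

Fault-free values for test 1 (A=1, B=0, C=1, D=0): G1=1, G2=1, G3=0, G4=1, giving Y=1. Observed 0.
Test 1: faults giving observed 0 are {G2 stuck-at-0, G3 stuck-at-1, G4 stuck-at-0}.
Test 2 (A=1, B=0, C=0, D=0): fault-free G1=0, G2=1, G3=0, G4=1 → 1; observed 0. Eliminates G2 stuck-at-0, G3 stuck-at-1.
Only G4 stuck-at-0 is consistent with every test.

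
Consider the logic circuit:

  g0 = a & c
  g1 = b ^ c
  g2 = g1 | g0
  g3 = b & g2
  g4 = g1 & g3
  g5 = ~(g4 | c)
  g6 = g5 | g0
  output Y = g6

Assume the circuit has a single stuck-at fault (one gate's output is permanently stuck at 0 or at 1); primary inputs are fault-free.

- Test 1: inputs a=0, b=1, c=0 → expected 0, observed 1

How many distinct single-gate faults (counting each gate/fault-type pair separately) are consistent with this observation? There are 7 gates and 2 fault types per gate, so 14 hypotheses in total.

7

Fault-free: g0=0, g1=1, g2=1, g3=1, g4=1, g5=0, g6=0 → 0. Observed 1.
  g0 stuck-at-0: output 0 ✗
  g0 stuck-at-1: output 1 ✓
  g1 stuck-at-0: output 1 ✓
  g1 stuck-at-1: output 0 ✗
  g2 stuck-at-0: output 1 ✓
  g2 stuck-at-1: output 0 ✗
  g3 stuck-at-0: output 1 ✓
  g3 stuck-at-1: output 0 ✗
  g4 stuck-at-0: output 1 ✓
  g4 stuck-at-1: output 0 ✗
  g5 stuck-at-0: output 0 ✗
  g5 stuck-at-1: output 1 ✓
  g6 stuck-at-0: output 0 ✗
  g6 stuck-at-1: output 1 ✓
Consistent faults: {g0 stuck-at-1, g1 stuck-at-0, g2 stuck-at-0, g3 stuck-at-0, g4 stuck-at-0, g5 stuck-at-1, g6 stuck-at-1} — 7 in all.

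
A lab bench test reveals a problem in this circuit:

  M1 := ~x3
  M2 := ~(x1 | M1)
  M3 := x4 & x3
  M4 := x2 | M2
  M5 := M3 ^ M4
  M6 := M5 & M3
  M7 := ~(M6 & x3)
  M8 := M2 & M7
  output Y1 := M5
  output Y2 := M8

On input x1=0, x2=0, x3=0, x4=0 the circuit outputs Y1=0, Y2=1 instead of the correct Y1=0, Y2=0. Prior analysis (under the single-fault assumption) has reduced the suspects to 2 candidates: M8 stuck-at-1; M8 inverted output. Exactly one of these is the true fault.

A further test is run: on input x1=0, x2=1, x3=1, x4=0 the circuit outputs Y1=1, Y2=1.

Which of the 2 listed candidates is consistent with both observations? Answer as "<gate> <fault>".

Evaluate each candidate on input x1=0, x2=1, x3=1, x4=0:
  M8 stuck-at-1: M1=0, M2=1, M3=0, M4=1, M5=1, M6=0, M7=1, M8=1 [stuck-at-1] → Y1=1, Y2=1 — matches
  M8 inverted output: M1=0, M2=1, M3=0, M4=1, M5=1, M6=0, M7=1, M8=0 [inverted output] → Y1=1, Y2=0 — eliminated
Only M8 stuck-at-1 reproduces the observed Y1=1, Y2=1.

M8 stuck-at-1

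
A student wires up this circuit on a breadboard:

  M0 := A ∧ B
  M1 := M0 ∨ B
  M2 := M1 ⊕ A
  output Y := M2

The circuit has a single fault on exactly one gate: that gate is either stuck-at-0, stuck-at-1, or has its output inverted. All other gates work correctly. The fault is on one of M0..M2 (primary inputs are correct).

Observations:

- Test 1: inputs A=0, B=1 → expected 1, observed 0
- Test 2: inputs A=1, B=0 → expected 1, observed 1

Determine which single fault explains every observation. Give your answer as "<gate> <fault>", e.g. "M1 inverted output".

Fault-free values for test 1 (A=0, B=1): M0=0, M1=1, M2=1, giving Y=1. Observed 0.
Test 1: faults giving observed 0 are {M1 stuck-at-0, M1 inverted output, M2 stuck-at-0, M2 inverted output}.
Test 2 (A=1, B=0): fault-free M0=0, M1=0, M2=1 → 1; observed 1. Eliminates M1 inverted output, M2 stuck-at-0, M2 inverted output.
Only M1 stuck-at-0 is consistent with every test.

M1 stuck-at-0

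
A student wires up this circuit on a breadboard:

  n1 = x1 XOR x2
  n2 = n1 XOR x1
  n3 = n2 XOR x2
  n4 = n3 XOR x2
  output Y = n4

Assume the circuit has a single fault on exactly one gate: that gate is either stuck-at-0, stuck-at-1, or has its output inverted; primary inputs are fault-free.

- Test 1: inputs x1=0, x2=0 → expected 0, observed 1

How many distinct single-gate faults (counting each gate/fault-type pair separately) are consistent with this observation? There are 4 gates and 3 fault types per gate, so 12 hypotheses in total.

Fault-free: n1=0, n2=0, n3=0, n4=0 → 0. Observed 1.
  n1 stuck-at-0: output 0 ✗
  n1 stuck-at-1: output 1 ✓
  n1 inverted output: output 1 ✓
  n2 stuck-at-0: output 0 ✗
  n2 stuck-at-1: output 1 ✓
  n2 inverted output: output 1 ✓
  n3 stuck-at-0: output 0 ✗
  n3 stuck-at-1: output 1 ✓
  n3 inverted output: output 1 ✓
  n4 stuck-at-0: output 0 ✗
  n4 stuck-at-1: output 1 ✓
  n4 inverted output: output 1 ✓
Consistent faults: {n1 stuck-at-1, n1 inverted output, n2 stuck-at-1, n2 inverted output, n3 stuck-at-1, n3 inverted output, n4 stuck-at-1, n4 inverted output} — 8 in all.

8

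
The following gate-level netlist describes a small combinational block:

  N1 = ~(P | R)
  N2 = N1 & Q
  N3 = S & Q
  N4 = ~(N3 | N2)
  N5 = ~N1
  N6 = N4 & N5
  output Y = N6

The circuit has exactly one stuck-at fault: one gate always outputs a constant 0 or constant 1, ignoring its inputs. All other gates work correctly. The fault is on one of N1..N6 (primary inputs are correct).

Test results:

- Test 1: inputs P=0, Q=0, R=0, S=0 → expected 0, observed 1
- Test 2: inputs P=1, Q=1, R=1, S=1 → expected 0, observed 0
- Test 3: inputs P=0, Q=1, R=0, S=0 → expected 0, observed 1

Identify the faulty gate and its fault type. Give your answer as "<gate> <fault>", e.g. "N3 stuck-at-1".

N1 stuck-at-0

Fault-free values for test 1 (P=0, Q=0, R=0, S=0): N1=1, N2=0, N3=0, N4=1, N5=0, N6=0, giving Y=0. Observed 1.
Test 1: faults giving observed 1 are {N1 stuck-at-0, N5 stuck-at-1, N6 stuck-at-1}.
Test 2 (P=1, Q=1, R=1, S=1): fault-free N1=0, N2=0, N3=1, N4=0, N5=1, N6=0 → 0; observed 0. Eliminates N6 stuck-at-1.
Test 3 (P=0, Q=1, R=0, S=0): fault-free N1=1, N2=1, N3=0, N4=0, N5=0, N6=0 → 0; observed 1. Eliminates N5 stuck-at-1.
Only N1 stuck-at-0 is consistent with every test.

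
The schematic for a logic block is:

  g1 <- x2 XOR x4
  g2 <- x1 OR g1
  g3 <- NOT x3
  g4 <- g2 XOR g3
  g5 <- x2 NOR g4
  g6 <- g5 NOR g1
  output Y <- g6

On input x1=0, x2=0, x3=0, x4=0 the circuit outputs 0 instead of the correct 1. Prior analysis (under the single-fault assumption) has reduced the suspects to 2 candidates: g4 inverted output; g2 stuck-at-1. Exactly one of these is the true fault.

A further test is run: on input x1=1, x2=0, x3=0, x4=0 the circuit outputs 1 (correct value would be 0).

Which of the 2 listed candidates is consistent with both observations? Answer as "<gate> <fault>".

Evaluate each candidate on input x1=1, x2=0, x3=0, x4=0:
  g4 inverted output: g1=0, g2=1, g3=1, g4=1 [inverted output], g5=0, g6=1 → 1 — matches
  g2 stuck-at-1: g1=0, g2=1 [stuck-at-1], g3=1, g4=0, g5=1, g6=0 → 0 — eliminated
Only g4 inverted output reproduces the observed 1.

g4 inverted output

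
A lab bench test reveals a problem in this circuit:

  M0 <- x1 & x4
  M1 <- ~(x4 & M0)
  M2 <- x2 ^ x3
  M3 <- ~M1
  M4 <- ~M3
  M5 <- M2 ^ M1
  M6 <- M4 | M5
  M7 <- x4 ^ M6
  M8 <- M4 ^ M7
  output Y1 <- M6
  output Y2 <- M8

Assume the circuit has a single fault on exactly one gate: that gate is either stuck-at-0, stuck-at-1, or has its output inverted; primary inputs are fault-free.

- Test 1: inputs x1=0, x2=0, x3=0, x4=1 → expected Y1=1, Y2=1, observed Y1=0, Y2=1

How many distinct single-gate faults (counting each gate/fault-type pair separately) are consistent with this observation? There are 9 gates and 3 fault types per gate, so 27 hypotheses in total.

Fault-free: M0=0, M1=1, M2=0, M3=0, M4=1, M5=1, M6=1, M7=0, M8=1 → Y1=1, Y2=1. Observed Y1=0, Y2=1.
  M0: stuck-at-1, inverted output ✓; others ✗
  M1: stuck-at-0, inverted output ✓; others ✗
  M2: none of the 3 fault types match ✗
  M3: none of the 3 fault types match ✗
  M4: none of the 3 fault types match ✗
  M5: none of the 3 fault types match ✗
  M6: none of the 3 fault types match ✗
  M7: none of the 3 fault types match ✗
  M8: none of the 3 fault types match ✗
Consistent faults: {M0 stuck-at-1, M0 inverted output, M1 stuck-at-0, M1 inverted output} — 4 in all.

4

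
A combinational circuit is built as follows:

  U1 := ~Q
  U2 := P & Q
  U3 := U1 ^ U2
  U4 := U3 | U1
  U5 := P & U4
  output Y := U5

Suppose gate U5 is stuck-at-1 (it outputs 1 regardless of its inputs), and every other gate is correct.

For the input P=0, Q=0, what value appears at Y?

1

Propagate with U5 forced: U1=1, U2=0, U3=1, U4=1, U5=1 [stuck-at-1].
So Y = 1. (Without the fault it would be 0.)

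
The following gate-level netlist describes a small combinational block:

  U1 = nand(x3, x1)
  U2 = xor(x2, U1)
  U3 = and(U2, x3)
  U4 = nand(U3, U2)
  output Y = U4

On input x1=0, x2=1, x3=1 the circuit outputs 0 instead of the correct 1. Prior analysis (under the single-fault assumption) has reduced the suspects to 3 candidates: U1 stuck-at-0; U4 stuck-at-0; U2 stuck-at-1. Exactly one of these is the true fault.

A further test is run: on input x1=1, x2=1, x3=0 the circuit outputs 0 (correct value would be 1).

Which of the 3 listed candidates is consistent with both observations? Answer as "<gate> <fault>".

Evaluate each candidate on input x1=1, x2=1, x3=0:
  U1 stuck-at-0: U1=0 [stuck-at-0], U2=1, U3=0, U4=1 → 1 — eliminated
  U4 stuck-at-0: U1=1, U2=0, U3=0, U4=0 [stuck-at-0] → 0 — matches
  U2 stuck-at-1: U1=1, U2=1 [stuck-at-1], U3=0, U4=1 → 1 — eliminated
Only U4 stuck-at-0 reproduces the observed 0.

U4 stuck-at-0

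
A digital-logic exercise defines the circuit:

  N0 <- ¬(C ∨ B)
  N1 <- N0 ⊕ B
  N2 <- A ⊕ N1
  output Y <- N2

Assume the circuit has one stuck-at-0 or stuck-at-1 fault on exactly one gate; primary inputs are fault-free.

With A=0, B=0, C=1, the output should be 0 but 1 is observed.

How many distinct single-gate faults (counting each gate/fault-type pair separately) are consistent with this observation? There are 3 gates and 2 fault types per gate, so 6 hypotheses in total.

Fault-free: N0=0, N1=0, N2=0 → 0. Observed 1.
  N0 stuck-at-0: output 0 ✗
  N0 stuck-at-1: output 1 ✓
  N1 stuck-at-0: output 0 ✗
  N1 stuck-at-1: output 1 ✓
  N2 stuck-at-0: output 0 ✗
  N2 stuck-at-1: output 1 ✓
Consistent faults: {N0 stuck-at-1, N1 stuck-at-1, N2 stuck-at-1} — 3 in all.

3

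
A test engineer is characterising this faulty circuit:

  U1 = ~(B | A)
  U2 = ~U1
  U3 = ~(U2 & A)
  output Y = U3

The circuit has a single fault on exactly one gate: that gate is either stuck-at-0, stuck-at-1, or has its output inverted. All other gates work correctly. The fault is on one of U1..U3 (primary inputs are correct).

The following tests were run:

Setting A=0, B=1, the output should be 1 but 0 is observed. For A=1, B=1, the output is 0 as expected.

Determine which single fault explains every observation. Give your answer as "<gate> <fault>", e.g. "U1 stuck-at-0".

U3 stuck-at-0

Fault-free values for test 1 (A=0, B=1): U1=0, U2=1, U3=1, giving Y=1. Observed 0.
Test 1: faults giving observed 0 are {U3 stuck-at-0, U3 inverted output}.
Test 2 (A=1, B=1): fault-free U1=0, U2=1, U3=0 → 0; observed 0. Eliminates U3 inverted output.
Only U3 stuck-at-0 is consistent with every test.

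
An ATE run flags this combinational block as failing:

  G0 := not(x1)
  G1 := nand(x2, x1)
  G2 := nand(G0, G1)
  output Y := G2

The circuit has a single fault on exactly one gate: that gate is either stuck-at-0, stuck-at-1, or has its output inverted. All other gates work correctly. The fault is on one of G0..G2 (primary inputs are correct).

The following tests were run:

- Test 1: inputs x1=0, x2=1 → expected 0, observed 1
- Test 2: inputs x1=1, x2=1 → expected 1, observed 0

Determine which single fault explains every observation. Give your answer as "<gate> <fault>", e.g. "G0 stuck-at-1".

Fault-free values for test 1 (x1=0, x2=1): G0=1, G1=1, G2=0, giving Y=0. Observed 1.
Test 1: faults giving observed 1 are {G0 stuck-at-0, G0 inverted output, G1 stuck-at-0, G1 inverted output, G2 stuck-at-1, G2 inverted output}.
Test 2 (x1=1, x2=1): fault-free G0=0, G1=0, G2=1 → 1; observed 0. Eliminates G0 stuck-at-0, G0 inverted output, G1 stuck-at-0, G1 inverted output, G2 stuck-at-1.
Only G2 inverted output is consistent with every test.

G2 inverted output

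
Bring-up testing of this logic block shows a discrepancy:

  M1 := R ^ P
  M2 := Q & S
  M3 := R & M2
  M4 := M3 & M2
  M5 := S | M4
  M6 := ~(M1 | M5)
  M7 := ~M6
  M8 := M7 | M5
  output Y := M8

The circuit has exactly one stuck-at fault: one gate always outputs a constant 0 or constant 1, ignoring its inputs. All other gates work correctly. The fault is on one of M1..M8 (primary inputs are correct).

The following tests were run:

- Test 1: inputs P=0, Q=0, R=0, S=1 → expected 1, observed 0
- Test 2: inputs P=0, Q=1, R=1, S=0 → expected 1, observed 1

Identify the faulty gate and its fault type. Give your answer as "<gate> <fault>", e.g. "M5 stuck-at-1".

Fault-free values for test 1 (P=0, Q=0, R=0, S=1): M1=0, M2=0, M3=0, M4=0, M5=1, M6=0, M7=1, M8=1, giving Y=1. Observed 0.
Test 1: faults giving observed 0 are {M5 stuck-at-0, M8 stuck-at-0}.
Test 2 (P=0, Q=1, R=1, S=0): fault-free M1=1, M2=0, M3=0, M4=0, M5=0, M6=0, M7=1, M8=1 → 1; observed 1. Eliminates M8 stuck-at-0.
Only M5 stuck-at-0 is consistent with every test.

M5 stuck-at-0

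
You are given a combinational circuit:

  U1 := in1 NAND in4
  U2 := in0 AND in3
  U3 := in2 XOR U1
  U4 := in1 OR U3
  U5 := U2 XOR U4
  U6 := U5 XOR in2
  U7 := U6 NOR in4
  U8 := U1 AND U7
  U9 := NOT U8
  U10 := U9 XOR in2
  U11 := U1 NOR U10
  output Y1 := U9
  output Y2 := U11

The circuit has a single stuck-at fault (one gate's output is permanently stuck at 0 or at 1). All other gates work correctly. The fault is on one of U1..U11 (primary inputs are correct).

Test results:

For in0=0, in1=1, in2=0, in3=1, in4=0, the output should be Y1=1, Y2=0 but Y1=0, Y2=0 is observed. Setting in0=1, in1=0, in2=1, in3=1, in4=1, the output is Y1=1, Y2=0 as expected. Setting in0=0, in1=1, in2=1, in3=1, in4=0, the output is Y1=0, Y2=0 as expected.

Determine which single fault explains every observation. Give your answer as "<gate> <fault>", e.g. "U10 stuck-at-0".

Fault-free values for test 1 (in0=0, in1=1, in2=0, in3=1, in4=0): U1=1, U2=0, U3=1, U4=1, U5=1, U6=1, U7=0, U8=0, U9=1, U10=1, U11=0, giving Y1=1, Y2=0. Observed Y1=0, Y2=0.
Test 1: faults giving observed Y1=0, Y2=0 are {U2 stuck-at-1, U4 stuck-at-0, U5 stuck-at-0, U6 stuck-at-0, U7 stuck-at-1, U8 stuck-at-1, U9 stuck-at-0}.
Test 2 (in0=1, in1=0, in2=1, in3=1, in4=1): fault-free U1=1, U2=1, U3=0, U4=0, U5=1, U6=0, U7=0, U8=0, U9=1, U10=0, U11=0 → Y1=1, Y2=0; observed Y1=1, Y2=0. Eliminates U7 stuck-at-1, U8 stuck-at-1, U9 stuck-at-0.
Test 3 (in0=0, in1=1, in2=1, in3=1, in4=0): fault-free U1=1, U2=0, U3=0, U4=1, U5=1, U6=0, U7=1, U8=1, U9=0, U10=1, U11=0 → Y1=0, Y2=0; observed Y1=0, Y2=0. Eliminates U2 stuck-at-1, U4 stuck-at-0, U5 stuck-at-0.
Only U6 stuck-at-0 is consistent with every test.

U6 stuck-at-0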